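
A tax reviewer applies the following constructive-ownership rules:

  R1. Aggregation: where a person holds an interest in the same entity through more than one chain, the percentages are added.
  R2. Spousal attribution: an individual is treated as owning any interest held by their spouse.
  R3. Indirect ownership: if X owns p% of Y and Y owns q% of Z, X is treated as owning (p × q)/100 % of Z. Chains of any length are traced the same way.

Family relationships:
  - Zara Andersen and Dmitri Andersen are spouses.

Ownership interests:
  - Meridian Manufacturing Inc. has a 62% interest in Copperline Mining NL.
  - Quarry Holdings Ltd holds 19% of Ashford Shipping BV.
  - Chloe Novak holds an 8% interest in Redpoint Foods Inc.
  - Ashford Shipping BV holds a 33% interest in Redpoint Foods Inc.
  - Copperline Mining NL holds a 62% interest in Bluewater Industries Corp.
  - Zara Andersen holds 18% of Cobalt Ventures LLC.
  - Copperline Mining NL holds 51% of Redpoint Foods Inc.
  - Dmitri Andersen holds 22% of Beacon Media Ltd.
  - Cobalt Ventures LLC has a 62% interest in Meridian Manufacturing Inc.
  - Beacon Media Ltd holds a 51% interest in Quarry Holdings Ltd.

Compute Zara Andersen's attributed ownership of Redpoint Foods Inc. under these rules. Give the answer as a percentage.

4.232286%

By spousal attribution (R2), Zara Andersen is treated as owning Dmitri Andersen's 22% interest in Beacon Media Ltd.
Chain via Cobalt Ventures LLC → Meridian Manufacturing Inc. → Copperline Mining NL (R3): 18% × 62% × 62% × 51% = 3.528792% of Redpoint Foods Inc.
Chain via Beacon Media Ltd → Quarry Holdings Ltd → Ashford Shipping BV (R3): 22% × 51% × 19% × 33% = 0.703494% of Redpoint Foods Inc.
Aggregating (R1): 3.528792% + 0.703494% = 4.232286%.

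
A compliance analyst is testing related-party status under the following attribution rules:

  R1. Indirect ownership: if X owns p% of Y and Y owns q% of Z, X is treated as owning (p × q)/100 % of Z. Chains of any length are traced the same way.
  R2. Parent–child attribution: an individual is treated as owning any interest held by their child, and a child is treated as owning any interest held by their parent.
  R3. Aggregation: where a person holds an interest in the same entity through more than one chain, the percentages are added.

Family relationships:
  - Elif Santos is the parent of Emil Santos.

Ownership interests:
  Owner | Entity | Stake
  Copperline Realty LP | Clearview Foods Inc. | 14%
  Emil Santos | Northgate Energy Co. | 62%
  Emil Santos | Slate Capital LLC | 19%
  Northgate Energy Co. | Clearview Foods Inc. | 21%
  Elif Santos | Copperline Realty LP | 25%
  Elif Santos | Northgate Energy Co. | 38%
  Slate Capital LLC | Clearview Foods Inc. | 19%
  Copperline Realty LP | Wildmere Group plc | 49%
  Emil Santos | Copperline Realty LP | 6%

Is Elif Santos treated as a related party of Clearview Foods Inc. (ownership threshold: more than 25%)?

By parent–child attribution (R2), Elif Santos is treated as also owning Emil Santos's interest in Northgate Energy Co, giving 38% + 62% = 100%.
By parent–child attribution (R2), Elif Santos is treated as also owning Emil Santos's interest in Copperline Realty LP, giving 25% + 6% = 31%.
By parent–child attribution (R2), Elif Santos is treated as owning Emil Santos's 19% interest in Slate Capital LLC.
Chain via Northgate Energy Co. (R1): 100% × 21% = 21% of Clearview Foods Inc.
Chain via Copperline Realty LP (R1): 31% × 14% = 4.34% of Clearview Foods Inc.
Chain via Slate Capital LLC (R1): 19% × 19% = 3.61% of Clearview Foods Inc.
Aggregating (R3): 21% + 4.34% + 3.61% = 28.95%.
28.95% exceeds the 25% threshold, so Elif is a related party to Clearview Foods Inc.

Yes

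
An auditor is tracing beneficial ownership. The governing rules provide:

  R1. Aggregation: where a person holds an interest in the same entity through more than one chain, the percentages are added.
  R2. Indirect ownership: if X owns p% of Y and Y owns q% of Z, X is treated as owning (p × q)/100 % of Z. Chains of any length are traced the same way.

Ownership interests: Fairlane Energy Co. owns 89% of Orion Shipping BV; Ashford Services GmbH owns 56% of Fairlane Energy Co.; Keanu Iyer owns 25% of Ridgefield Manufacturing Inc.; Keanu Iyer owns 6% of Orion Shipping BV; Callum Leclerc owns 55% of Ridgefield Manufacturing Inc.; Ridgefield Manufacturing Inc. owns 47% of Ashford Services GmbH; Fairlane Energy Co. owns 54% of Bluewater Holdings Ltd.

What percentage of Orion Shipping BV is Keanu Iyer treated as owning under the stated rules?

Chain via Ridgefield Manufacturing Inc. → Ashford Services GmbH → Fairlane Energy Co. (R2): 25% × 47% × 56% × 89% = 5.8562% of Orion Shipping BV.
Direct interest in Orion Shipping BV: 6%.
Aggregating (R1): 5.8562% + 6% = 11.8562%.

11.8562%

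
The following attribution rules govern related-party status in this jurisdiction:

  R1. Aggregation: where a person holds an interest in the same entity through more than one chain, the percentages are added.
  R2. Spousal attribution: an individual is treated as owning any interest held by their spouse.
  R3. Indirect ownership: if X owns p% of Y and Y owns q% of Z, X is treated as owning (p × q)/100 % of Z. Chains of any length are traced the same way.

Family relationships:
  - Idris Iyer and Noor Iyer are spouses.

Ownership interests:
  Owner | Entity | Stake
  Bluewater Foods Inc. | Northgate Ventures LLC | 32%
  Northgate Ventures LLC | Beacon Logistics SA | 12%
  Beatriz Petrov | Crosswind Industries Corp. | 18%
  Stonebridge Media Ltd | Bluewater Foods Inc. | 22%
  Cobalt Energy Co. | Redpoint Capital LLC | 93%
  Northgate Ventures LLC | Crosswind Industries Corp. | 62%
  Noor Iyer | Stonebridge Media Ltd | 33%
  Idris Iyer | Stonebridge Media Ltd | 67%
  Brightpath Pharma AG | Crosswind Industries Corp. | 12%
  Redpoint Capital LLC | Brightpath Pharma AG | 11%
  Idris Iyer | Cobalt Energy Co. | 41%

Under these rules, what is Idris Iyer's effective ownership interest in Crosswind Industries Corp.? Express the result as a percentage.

4.868116%

By spousal attribution (R2), Idris Iyer is treated as also owning Noor Iyer's interest in Stonebridge Media Ltd, giving 67% + 33% = 100%.
Chain via Cobalt Energy Co. → Redpoint Capital LLC → Brightpath Pharma AG (R3): 41% × 93% × 11% × 12% = 0.503316% of Crosswind Industries Corp.
Chain via Stonebridge Media Ltd → Bluewater Foods Inc. → Northgate Ventures LLC (R3): 100% × 22% × 32% × 62% = 4.3648% of Crosswind Industries Corp.
Aggregating (R1): 0.503316% + 4.3648% = 4.868116%.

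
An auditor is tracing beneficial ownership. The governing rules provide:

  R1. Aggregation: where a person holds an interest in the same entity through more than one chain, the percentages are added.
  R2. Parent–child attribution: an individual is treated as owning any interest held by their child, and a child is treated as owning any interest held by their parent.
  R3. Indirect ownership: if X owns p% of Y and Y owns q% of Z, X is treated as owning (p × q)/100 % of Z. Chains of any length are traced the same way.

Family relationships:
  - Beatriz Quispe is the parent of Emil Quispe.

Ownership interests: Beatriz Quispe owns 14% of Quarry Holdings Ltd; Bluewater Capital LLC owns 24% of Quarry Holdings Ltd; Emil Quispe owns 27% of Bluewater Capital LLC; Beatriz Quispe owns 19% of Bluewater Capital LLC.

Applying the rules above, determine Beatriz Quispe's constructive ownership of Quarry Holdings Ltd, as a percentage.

25.04%

By parent–child attribution (R2), Beatriz Quispe is treated as also owning Emil Quispe's interest in Bluewater Capital LLC, giving 19% + 27% = 46%.
Chain via Bluewater Capital LLC (R3): 46% × 24% = 11.04% of Quarry Holdings Ltd.
Direct interest in Quarry Holdings Ltd: 14%.
Aggregating (R1): 11.04% + 14% = 25.04%.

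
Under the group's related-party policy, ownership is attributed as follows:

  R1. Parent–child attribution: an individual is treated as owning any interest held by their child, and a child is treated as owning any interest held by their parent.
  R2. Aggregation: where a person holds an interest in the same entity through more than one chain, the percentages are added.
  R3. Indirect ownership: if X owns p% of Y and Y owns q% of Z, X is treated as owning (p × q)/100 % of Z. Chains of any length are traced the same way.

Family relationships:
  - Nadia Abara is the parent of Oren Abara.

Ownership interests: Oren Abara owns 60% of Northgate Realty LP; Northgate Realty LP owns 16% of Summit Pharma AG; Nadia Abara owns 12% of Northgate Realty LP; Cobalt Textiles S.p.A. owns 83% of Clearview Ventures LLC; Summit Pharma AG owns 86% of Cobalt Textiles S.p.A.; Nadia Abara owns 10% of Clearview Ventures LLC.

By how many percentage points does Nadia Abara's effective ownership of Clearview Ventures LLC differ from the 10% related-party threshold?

By parent–child attribution (R1), Nadia Abara is treated as also owning Oren Abara's interest in Northgate Realty LP, giving 12% + 60% = 72%.
Chain via Northgate Realty LP → Summit Pharma AG → Cobalt Textiles S.p.A. (R3): 72% × 16% × 86% × 83% = 8.222976% of Clearview Ventures LLC.
Direct interest in Clearview Ventures LLC: 10%.
Aggregating (R2): 8.222976% + 10% = 18.222976%.
18.222976% exceeds the 10% threshold by 8.222976 percentage points.

8.222976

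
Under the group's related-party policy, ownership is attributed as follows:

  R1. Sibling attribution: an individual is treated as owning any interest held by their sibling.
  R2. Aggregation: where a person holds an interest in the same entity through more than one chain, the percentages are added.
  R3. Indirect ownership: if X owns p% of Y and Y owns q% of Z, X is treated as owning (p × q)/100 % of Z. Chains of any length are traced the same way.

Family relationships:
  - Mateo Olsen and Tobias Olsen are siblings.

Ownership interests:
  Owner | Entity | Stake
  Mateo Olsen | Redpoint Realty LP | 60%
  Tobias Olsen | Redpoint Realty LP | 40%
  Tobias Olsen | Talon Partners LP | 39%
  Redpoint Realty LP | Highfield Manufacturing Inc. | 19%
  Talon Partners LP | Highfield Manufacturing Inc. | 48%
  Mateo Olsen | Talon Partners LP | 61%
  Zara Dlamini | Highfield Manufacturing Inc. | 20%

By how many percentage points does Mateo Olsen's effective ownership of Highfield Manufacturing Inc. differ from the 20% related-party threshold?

By sibling attribution (R1), Mateo Olsen is treated as also owning Tobias Olsen's interest in Talon Partners LP, giving 61% + 39% = 100%.
By sibling attribution (R1), Mateo Olsen is treated as also owning Tobias Olsen's interest in Redpoint Realty LP, giving 60% + 40% = 100%.
Chain via Talon Partners LP (R3): 100% × 48% = 48% of Highfield Manufacturing Inc.
Chain via Redpoint Realty LP (R3): 100% × 19% = 19% of Highfield Manufacturing Inc.
Aggregating (R2): 48% + 19% = 67%.
67% exceeds the 20% threshold by 47 percentage points.

47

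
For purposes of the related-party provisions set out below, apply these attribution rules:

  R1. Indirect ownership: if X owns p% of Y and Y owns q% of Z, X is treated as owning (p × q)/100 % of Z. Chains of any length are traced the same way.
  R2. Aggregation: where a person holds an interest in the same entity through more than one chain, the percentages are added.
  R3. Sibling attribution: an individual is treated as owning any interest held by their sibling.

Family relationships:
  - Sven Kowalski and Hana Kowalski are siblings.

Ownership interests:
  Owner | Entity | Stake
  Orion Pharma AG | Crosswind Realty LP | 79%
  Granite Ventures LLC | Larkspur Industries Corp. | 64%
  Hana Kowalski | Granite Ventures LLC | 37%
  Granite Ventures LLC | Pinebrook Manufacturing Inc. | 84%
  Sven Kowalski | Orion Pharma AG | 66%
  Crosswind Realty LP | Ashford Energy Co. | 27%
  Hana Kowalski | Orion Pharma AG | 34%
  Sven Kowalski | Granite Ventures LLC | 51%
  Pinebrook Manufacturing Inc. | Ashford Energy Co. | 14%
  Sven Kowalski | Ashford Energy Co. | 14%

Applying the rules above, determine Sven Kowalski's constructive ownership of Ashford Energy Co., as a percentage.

By sibling attribution (R3), Sven Kowalski is treated as also owning Hana Kowalski's interest in Orion Pharma AG, giving 66% + 34% = 100%.
By sibling attribution (R3), Sven Kowalski is treated as also owning Hana Kowalski's interest in Granite Ventures LLC, giving 51% + 37% = 88%.
Chain via Orion Pharma AG → Crosswind Realty LP (R1): 100% × 79% × 27% = 21.33% of Ashford Energy Co.
Chain via Granite Ventures LLC → Pinebrook Manufacturing Inc. (R1): 88% × 84% × 14% = 10.3488% of Ashford Energy Co.
Direct interest in Ashford Energy Co: 14%.
Aggregating (R2): 21.33% + 10.3488% + 14% = 45.6788%.

45.6788%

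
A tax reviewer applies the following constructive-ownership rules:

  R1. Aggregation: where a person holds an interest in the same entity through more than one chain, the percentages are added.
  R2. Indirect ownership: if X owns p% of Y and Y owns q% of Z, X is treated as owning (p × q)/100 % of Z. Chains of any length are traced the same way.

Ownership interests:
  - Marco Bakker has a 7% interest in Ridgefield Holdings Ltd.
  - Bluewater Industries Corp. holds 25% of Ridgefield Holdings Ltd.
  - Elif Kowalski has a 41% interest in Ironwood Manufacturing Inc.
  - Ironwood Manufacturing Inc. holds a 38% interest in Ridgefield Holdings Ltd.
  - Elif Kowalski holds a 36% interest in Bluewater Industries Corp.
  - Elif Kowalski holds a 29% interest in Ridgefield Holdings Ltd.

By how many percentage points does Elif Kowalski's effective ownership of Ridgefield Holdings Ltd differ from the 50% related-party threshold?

3.58

Chain via Ironwood Manufacturing Inc. (R2): 41% × 38% = 15.58% of Ridgefield Holdings Ltd.
Chain via Bluewater Industries Corp. (R2): 36% × 25% = 9% of Ridgefield Holdings Ltd.
Direct interest in Ridgefield Holdings Ltd: 29%.
Aggregating (R1): 15.58% + 9% + 29% = 53.58%.
53.58% exceeds the 50% threshold by 3.58 percentage points.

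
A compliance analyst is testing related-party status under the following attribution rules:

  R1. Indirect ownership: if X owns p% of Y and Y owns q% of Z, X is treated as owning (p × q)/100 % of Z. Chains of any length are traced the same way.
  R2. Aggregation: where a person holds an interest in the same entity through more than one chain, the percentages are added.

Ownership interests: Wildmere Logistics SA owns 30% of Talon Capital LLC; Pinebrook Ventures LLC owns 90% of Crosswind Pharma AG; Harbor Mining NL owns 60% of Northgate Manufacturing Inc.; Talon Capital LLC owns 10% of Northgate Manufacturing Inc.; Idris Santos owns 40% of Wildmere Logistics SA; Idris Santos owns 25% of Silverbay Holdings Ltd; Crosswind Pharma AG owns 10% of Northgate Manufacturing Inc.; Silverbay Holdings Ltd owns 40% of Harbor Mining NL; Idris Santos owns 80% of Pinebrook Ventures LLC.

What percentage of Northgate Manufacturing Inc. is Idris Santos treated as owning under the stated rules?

14.4%

Chain via Pinebrook Ventures LLC → Crosswind Pharma AG (R1): 80% × 90% × 10% = 7.2% of Northgate Manufacturing Inc.
Chain via Wildmere Logistics SA → Talon Capital LLC (R1): 40% × 30% × 10% = 1.2% of Northgate Manufacturing Inc.
Chain via Silverbay Holdings Ltd → Harbor Mining NL (R1): 25% × 40% × 60% = 6% of Northgate Manufacturing Inc.
Aggregating (R2): 7.2% + 1.2% + 6% = 14.4%.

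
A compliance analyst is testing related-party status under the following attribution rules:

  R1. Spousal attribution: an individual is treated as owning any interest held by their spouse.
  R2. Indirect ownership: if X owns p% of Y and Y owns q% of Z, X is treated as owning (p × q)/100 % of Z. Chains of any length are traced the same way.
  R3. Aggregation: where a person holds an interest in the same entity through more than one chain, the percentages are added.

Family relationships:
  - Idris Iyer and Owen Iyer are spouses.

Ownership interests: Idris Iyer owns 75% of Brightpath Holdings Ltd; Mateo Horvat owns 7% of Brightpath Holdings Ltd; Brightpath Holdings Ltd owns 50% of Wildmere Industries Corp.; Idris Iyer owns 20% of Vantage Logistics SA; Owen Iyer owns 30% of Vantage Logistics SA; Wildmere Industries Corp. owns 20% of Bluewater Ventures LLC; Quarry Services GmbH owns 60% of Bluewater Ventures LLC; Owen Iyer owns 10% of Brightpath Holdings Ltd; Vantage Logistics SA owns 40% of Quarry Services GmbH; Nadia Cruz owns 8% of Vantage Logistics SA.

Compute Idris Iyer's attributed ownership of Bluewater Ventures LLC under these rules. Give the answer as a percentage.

By spousal attribution (R1), Idris Iyer is treated as also owning Owen Iyer's interest in Vantage Logistics SA, giving 20% + 30% = 50%.
By spousal attribution (R1), Idris Iyer is treated as also owning Owen Iyer's interest in Brightpath Holdings Ltd, giving 75% + 10% = 85%.
Chain via Vantage Logistics SA → Quarry Services GmbH (R2): 50% × 40% × 60% = 12% of Bluewater Ventures LLC.
Chain via Brightpath Holdings Ltd → Wildmere Industries Corp. (R2): 85% × 50% × 20% = 8.5% of Bluewater Ventures LLC.
Aggregating (R3): 12% + 8.5% = 20.5%.

20.5%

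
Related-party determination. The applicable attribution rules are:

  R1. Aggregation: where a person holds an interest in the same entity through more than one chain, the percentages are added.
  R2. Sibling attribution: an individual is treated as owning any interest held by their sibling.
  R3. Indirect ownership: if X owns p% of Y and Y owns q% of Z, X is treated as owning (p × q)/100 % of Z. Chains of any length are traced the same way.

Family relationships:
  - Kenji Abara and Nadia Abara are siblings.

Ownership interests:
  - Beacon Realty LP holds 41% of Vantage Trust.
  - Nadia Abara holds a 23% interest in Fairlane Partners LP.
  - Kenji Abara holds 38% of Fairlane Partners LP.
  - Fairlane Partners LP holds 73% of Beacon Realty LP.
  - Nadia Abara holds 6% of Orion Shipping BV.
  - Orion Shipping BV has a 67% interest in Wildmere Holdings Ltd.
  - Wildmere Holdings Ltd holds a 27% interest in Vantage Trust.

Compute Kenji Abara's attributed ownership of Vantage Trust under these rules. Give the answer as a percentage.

19.3427%

By sibling attribution (R2), Kenji Abara is treated as also owning Nadia Abara's interest in Fairlane Partners LP, giving 38% + 23% = 61%.
By sibling attribution (R2), Kenji Abara is treated as owning Nadia Abara's 6% interest in Orion Shipping BV.
Chain via Fairlane Partners LP → Beacon Realty LP (R3): 61% × 73% × 41% = 18.2573% of Vantage Trust.
Chain via Orion Shipping BV → Wildmere Holdings Ltd (R3): 6% × 67% × 27% = 1.0854% of Vantage Trust.
Aggregating (R1): 18.2573% + 1.0854% = 19.3427%.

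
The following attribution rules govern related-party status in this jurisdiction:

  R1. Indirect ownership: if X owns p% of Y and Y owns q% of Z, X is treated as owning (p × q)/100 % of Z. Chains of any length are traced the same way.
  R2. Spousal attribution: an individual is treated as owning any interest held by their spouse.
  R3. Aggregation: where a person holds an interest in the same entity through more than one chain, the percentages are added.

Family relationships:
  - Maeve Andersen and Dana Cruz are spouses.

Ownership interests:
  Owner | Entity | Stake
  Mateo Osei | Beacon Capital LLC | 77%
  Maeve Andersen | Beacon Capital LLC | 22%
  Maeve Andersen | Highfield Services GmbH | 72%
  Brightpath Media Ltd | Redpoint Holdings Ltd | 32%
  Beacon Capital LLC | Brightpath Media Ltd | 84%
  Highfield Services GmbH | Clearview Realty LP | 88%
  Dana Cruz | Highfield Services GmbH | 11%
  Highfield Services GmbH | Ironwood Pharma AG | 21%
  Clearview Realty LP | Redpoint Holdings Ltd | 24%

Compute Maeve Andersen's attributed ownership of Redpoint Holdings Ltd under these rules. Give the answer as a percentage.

23.4432%

By spousal attribution (R2), Maeve Andersen is treated as also owning Dana Cruz's interest in Highfield Services GmbH, giving 72% + 11% = 83%.
Chain via Beacon Capital LLC → Brightpath Media Ltd (R1): 22% × 84% × 32% = 5.9136% of Redpoint Holdings Ltd.
Chain via Highfield Services GmbH → Clearview Realty LP (R1): 83% × 88% × 24% = 17.5296% of Redpoint Holdings Ltd.
Aggregating (R3): 5.9136% + 17.5296% = 23.4432%.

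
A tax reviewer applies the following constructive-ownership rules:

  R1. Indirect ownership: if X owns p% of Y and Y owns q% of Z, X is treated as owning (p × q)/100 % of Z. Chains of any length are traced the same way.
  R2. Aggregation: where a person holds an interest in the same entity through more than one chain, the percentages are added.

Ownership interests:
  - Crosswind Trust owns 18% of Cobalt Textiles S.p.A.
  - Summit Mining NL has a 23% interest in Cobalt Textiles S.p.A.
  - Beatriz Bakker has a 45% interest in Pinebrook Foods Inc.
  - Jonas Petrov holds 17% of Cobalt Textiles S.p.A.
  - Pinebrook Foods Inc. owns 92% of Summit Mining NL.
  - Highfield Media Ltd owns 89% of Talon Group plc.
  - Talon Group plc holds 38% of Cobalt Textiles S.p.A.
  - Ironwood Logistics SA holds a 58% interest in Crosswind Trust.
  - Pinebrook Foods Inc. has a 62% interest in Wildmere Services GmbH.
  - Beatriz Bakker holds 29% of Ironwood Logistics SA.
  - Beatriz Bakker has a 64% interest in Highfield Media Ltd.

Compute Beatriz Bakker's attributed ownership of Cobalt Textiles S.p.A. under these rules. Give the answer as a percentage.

34.1944%

Chain via Highfield Media Ltd → Talon Group plc (R1): 64% × 89% × 38% = 21.6448% of Cobalt Textiles S.p.A.
Chain via Ironwood Logistics SA → Crosswind Trust (R1): 29% × 58% × 18% = 3.0276% of Cobalt Textiles S.p.A.
Chain via Pinebrook Foods Inc. → Summit Mining NL (R1): 45% × 92% × 23% = 9.522% of Cobalt Textiles S.p.A.
Aggregating (R2): 21.6448% + 3.0276% + 9.522% = 34.1944%.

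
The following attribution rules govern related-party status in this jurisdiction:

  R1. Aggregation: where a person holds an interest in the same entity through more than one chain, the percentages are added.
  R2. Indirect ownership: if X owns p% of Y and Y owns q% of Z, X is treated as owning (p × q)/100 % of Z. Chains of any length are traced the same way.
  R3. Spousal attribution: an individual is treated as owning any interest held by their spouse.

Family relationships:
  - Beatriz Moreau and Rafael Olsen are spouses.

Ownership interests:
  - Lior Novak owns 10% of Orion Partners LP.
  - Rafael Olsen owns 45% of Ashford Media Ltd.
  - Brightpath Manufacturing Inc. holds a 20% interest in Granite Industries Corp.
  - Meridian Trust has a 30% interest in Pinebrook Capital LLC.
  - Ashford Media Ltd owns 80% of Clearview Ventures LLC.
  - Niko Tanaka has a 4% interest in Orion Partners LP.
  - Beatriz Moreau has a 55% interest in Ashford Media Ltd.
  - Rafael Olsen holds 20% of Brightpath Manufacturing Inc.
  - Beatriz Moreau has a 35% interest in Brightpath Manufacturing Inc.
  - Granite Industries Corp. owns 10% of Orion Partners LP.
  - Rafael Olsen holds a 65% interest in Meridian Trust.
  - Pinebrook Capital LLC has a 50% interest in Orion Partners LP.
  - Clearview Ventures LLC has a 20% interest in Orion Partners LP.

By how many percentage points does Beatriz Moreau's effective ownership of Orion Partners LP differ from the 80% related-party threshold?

53.15

By spousal attribution (R3), Beatriz Moreau is treated as also owning Rafael Olsen's interest in Brightpath Manufacturing Inc, giving 35% + 20% = 55%.
By spousal attribution (R3), Beatriz Moreau is treated as also owning Rafael Olsen's interest in Ashford Media Ltd, giving 55% + 45% = 100%.
By spousal attribution (R3), Beatriz Moreau is treated as owning Rafael Olsen's 65% interest in Meridian Trust.
Chain via Brightpath Manufacturing Inc. → Granite Industries Corp. (R2): 55% × 20% × 10% = 1.1% of Orion Partners LP.
Chain via Ashford Media Ltd → Clearview Ventures LLC (R2): 100% × 80% × 20% = 16% of Orion Partners LP.
Chain via Meridian Trust → Pinebrook Capital LLC (R2): 65% × 30% × 50% = 9.75% of Orion Partners LP.
Aggregating (R1): 1.1% + 16% + 9.75% = 26.85%.
26.85% falls short of the 80% threshold by 53.15 percentage points.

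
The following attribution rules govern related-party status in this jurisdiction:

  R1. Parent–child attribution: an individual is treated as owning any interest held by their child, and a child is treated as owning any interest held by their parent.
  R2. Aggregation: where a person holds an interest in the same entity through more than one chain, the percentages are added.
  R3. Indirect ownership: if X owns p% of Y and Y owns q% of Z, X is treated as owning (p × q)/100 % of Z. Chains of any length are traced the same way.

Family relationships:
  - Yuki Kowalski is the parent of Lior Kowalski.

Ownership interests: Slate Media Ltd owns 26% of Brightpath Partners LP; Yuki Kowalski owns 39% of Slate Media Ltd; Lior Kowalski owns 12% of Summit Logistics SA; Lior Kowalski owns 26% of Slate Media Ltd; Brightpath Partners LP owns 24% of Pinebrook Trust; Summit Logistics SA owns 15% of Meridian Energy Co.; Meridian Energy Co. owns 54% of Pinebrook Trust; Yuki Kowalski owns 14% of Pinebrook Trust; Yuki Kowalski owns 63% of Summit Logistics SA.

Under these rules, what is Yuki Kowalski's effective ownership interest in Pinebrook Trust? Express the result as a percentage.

24.131%

By parent–child attribution (R1), Yuki Kowalski is treated as also owning Lior Kowalski's interest in Slate Media Ltd, giving 39% + 26% = 65%.
By parent–child attribution (R1), Yuki Kowalski is treated as also owning Lior Kowalski's interest in Summit Logistics SA, giving 63% + 12% = 75%.
Chain via Slate Media Ltd → Brightpath Partners LP (R3): 65% × 26% × 24% = 4.056% of Pinebrook Trust.
Chain via Summit Logistics SA → Meridian Energy Co. (R3): 75% × 15% × 54% = 6.075% of Pinebrook Trust.
Direct interest in Pinebrook Trust: 14%.
Aggregating (R2): 4.056% + 6.075% + 14% = 24.131%.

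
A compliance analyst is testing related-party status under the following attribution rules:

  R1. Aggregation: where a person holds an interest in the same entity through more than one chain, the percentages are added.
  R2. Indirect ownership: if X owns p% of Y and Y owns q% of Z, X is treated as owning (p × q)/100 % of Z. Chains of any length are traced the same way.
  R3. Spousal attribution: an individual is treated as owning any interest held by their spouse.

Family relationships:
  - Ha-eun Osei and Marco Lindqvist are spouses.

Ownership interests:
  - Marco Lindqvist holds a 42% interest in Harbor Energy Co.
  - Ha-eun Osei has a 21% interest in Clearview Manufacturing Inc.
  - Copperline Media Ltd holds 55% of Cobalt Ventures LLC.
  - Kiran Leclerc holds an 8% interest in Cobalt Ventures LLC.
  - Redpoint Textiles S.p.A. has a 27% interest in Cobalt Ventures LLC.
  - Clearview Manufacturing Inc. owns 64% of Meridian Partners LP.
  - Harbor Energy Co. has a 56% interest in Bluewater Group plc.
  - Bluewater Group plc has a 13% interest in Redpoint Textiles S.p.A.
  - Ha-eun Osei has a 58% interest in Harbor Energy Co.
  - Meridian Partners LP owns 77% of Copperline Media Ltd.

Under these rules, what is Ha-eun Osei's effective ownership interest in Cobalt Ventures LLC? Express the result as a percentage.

7.65744%

By spousal attribution (R3), Ha-eun Osei is treated as also owning Marco Lindqvist's interest in Harbor Energy Co, giving 58% + 42% = 100%.
Chain via Harbor Energy Co. → Bluewater Group plc → Redpoint Textiles S.p.A. (R2): 100% × 56% × 13% × 27% = 1.9656% of Cobalt Ventures LLC.
Chain via Clearview Manufacturing Inc. → Meridian Partners LP → Copperline Media Ltd (R2): 21% × 64% × 77% × 55% = 5.69184% of Cobalt Ventures LLC.
Aggregating (R1): 1.9656% + 5.69184% = 7.65744%.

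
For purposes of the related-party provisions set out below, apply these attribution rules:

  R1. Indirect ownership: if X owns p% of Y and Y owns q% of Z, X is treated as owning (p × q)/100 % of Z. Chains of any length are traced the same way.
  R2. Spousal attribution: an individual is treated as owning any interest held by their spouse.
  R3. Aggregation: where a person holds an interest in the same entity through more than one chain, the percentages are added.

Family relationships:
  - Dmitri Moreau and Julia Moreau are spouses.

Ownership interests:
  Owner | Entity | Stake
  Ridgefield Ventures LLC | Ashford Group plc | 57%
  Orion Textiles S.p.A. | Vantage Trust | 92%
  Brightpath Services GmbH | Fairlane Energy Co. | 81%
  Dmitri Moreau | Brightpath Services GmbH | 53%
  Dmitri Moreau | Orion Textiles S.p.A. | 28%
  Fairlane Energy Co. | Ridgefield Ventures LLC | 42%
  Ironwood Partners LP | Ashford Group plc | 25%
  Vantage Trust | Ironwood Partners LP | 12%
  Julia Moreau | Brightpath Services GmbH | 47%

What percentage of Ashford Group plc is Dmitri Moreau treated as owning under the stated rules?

By spousal attribution (R2), Dmitri Moreau is treated as also owning Julia Moreau's interest in Brightpath Services GmbH, giving 53% + 47% = 100%.
Chain via Orion Textiles S.p.A. → Vantage Trust → Ironwood Partners LP (R1): 28% × 92% × 12% × 25% = 0.7728% of Ashford Group plc.
Chain via Brightpath Services GmbH → Fairlane Energy Co. → Ridgefield Ventures LLC (R1): 100% × 81% × 42% × 57% = 19.3914% of Ashford Group plc.
Aggregating (R3): 0.7728% + 19.3914% = 20.1642%.

20.1642%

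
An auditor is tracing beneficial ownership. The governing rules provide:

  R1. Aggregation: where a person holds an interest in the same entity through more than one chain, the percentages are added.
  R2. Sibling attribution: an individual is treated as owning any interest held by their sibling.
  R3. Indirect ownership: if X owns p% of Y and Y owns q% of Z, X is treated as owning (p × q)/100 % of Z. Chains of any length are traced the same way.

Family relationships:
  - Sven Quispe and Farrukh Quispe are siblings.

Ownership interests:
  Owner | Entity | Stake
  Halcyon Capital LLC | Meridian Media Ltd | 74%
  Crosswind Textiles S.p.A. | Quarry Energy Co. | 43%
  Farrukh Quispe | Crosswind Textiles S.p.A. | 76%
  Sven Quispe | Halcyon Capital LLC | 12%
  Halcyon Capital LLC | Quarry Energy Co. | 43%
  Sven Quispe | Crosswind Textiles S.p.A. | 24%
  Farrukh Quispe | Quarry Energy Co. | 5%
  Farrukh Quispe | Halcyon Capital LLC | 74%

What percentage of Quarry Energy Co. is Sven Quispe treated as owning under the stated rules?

By sibling attribution (R2), Sven Quispe is treated as also owning Farrukh Quispe's interest in Crosswind Textiles S.p.A, giving 24% + 76% = 100%.
By sibling attribution (R2), Sven Quispe is treated as also owning Farrukh Quispe's interest in Halcyon Capital LLC, giving 12% + 74% = 86%.
By sibling attribution (R2), Sven Quispe is treated as owning Farrukh Quispe's 5% interest in Quarry Energy Co.
Chain via Crosswind Textiles S.p.A. (R3): 100% × 43% = 43% of Quarry Energy Co.
Chain via Halcyon Capital LLC (R3): 86% × 43% = 36.98% of Quarry Energy Co.
Direct interest in Quarry Energy Co: 5%.
Aggregating (R1): 43% + 36.98% + 5% = 84.98%.

84.98%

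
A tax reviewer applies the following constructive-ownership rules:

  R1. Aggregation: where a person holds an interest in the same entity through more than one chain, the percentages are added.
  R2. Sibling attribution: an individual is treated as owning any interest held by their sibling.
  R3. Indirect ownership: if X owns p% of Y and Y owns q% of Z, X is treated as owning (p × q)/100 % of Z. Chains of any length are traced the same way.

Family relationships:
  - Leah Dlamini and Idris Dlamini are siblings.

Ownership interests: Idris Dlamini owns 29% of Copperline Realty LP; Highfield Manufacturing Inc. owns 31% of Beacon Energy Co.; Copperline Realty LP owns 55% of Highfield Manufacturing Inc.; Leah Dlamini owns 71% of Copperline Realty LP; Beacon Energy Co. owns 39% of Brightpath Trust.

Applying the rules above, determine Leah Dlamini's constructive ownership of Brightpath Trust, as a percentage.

6.6495%

By sibling attribution (R2), Leah Dlamini is treated as also owning Idris Dlamini's interest in Copperline Realty LP, giving 71% + 29% = 100%.
Chain via Copperline Realty LP → Highfield Manufacturing Inc. → Beacon Energy Co. (R3): 100% × 55% × 31% × 39% = 6.6495% of Brightpath Trust.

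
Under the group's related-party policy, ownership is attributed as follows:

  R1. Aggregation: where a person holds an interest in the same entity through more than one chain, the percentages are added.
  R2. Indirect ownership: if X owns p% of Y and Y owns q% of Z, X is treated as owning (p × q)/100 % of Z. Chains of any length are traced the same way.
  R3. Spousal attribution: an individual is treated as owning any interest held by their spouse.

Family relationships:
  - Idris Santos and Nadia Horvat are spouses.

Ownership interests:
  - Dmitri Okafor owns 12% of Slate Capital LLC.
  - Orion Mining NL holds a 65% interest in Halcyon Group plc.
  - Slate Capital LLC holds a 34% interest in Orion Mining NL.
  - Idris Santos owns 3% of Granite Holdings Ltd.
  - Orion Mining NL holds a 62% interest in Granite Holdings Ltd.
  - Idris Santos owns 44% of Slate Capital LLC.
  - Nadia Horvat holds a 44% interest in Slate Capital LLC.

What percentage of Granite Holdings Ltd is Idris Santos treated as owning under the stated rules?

21.5504%

By spousal attribution (R3), Idris Santos is treated as also owning Nadia Horvat's interest in Slate Capital LLC, giving 44% + 44% = 88%.
Chain via Slate Capital LLC → Orion Mining NL (R2): 88% × 34% × 62% = 18.5504% of Granite Holdings Ltd.
Direct interest in Granite Holdings Ltd: 3%.
Aggregating (R1): 18.5504% + 3% = 21.5504%.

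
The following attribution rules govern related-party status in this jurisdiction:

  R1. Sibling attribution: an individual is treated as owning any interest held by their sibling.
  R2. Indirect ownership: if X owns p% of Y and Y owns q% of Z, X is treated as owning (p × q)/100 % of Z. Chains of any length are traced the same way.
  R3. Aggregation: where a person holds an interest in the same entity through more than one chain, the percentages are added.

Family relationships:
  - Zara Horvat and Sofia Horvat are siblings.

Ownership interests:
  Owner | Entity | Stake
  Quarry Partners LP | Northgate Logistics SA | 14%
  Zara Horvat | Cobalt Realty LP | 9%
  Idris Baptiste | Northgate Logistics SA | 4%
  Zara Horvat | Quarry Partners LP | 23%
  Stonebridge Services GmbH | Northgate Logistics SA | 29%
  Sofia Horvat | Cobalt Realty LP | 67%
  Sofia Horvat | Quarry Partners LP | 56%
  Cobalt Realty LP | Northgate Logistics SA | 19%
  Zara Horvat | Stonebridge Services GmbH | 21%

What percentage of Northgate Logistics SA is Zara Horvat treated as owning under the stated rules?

31.59%

By sibling attribution (R1), Zara Horvat is treated as also owning Sofia Horvat's interest in Quarry Partners LP, giving 23% + 56% = 79%.
By sibling attribution (R1), Zara Horvat is treated as also owning Sofia Horvat's interest in Cobalt Realty LP, giving 9% + 67% = 76%.
Chain via Quarry Partners LP (R2): 79% × 14% = 11.06% of Northgate Logistics SA.
Chain via Cobalt Realty LP (R2): 76% × 19% = 14.44% of Northgate Logistics SA.
Chain via Stonebridge Services GmbH (R2): 21% × 29% = 6.09% of Northgate Logistics SA.
Aggregating (R3): 11.06% + 14.44% + 6.09% = 31.59%.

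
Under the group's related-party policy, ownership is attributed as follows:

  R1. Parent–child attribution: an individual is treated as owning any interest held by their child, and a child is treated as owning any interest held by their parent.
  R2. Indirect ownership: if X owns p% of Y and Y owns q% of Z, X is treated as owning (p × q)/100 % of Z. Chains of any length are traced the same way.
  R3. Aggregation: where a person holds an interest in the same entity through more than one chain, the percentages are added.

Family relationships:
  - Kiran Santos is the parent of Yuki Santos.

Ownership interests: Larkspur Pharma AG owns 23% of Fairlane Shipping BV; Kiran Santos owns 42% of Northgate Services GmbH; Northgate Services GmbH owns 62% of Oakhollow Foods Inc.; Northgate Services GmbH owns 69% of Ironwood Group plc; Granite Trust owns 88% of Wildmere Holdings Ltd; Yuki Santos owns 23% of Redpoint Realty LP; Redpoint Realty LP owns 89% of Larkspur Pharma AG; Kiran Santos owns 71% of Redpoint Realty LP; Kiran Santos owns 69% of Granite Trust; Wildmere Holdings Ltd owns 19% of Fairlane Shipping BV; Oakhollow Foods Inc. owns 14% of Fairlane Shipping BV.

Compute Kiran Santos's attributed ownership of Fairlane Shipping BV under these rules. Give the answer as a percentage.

34.4242%

By parent–child attribution (R1), Kiran Santos is treated as also owning Yuki Santos's interest in Redpoint Realty LP, giving 71% + 23% = 94%.
Chain via Redpoint Realty LP → Larkspur Pharma AG (R2): 94% × 89% × 23% = 19.2418% of Fairlane Shipping BV.
Chain via Northgate Services GmbH → Oakhollow Foods Inc. (R2): 42% × 62% × 14% = 3.6456% of Fairlane Shipping BV.
Chain via Granite Trust → Wildmere Holdings Ltd (R2): 69% × 88% × 19% = 11.5368% of Fairlane Shipping BV.
Aggregating (R3): 19.2418% + 3.6456% + 11.5368% = 34.4242%.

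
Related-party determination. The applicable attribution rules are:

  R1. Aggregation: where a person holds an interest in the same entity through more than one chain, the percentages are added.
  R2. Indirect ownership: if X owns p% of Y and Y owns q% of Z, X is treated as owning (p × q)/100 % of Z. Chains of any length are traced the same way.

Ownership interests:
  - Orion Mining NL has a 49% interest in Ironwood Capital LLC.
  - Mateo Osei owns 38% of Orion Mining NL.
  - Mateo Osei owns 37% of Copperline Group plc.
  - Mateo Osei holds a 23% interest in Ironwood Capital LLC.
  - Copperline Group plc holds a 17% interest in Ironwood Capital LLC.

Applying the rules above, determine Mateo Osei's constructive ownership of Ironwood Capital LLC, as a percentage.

Chain via Orion Mining NL (R2): 38% × 49% = 18.62% of Ironwood Capital LLC.
Chain via Copperline Group plc (R2): 37% × 17% = 6.29% of Ironwood Capital LLC.
Direct interest in Ironwood Capital LLC: 23%.
Aggregating (R1): 18.62% + 6.29% + 23% = 47.91%.

47.91%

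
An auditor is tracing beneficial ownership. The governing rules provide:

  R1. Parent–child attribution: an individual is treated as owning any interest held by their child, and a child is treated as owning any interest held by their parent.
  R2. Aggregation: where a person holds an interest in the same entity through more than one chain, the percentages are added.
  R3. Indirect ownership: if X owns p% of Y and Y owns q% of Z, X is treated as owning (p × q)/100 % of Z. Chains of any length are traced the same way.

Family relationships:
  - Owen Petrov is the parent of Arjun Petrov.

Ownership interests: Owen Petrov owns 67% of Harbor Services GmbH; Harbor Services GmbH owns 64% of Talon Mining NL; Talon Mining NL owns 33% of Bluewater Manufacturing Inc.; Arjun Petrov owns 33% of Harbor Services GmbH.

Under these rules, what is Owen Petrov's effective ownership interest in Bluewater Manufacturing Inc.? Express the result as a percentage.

21.12%

By parent–child attribution (R1), Owen Petrov is treated as also owning Arjun Petrov's interest in Harbor Services GmbH, giving 67% + 33% = 100%.
Chain via Harbor Services GmbH → Talon Mining NL (R3): 100% × 64% × 33% = 21.12% of Bluewater Manufacturing Inc.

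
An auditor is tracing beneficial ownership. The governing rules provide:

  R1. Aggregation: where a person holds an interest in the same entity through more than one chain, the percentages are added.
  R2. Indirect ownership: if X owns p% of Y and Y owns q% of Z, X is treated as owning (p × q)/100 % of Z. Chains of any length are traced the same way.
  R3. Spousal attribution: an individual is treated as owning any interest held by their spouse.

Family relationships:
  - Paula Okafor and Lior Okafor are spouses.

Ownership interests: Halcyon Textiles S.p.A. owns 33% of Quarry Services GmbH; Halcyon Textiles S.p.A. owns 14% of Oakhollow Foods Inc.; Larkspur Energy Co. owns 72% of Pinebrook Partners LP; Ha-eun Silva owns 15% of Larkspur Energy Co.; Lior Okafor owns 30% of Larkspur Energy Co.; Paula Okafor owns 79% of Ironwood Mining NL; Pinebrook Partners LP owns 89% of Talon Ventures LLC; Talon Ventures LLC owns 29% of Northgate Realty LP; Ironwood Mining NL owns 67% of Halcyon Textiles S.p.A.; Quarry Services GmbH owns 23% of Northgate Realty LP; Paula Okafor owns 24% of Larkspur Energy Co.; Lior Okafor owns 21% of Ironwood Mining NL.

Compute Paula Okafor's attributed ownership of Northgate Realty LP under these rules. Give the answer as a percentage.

15.120228%

By spousal attribution (R3), Paula Okafor is treated as also owning Lior Okafor's interest in Ironwood Mining NL, giving 79% + 21% = 100%.
By spousal attribution (R3), Paula Okafor is treated as also owning Lior Okafor's interest in Larkspur Energy Co, giving 24% + 30% = 54%.
Chain via Ironwood Mining NL → Halcyon Textiles S.p.A. → Quarry Services GmbH (R2): 100% × 67% × 33% × 23% = 5.0853% of Northgate Realty LP.
Chain via Larkspur Energy Co. → Pinebrook Partners LP → Talon Ventures LLC (R2): 54% × 72% × 89% × 29% = 10.034928% of Northgate Realty LP.
Aggregating (R1): 5.0853% + 10.034928% = 15.120228%.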